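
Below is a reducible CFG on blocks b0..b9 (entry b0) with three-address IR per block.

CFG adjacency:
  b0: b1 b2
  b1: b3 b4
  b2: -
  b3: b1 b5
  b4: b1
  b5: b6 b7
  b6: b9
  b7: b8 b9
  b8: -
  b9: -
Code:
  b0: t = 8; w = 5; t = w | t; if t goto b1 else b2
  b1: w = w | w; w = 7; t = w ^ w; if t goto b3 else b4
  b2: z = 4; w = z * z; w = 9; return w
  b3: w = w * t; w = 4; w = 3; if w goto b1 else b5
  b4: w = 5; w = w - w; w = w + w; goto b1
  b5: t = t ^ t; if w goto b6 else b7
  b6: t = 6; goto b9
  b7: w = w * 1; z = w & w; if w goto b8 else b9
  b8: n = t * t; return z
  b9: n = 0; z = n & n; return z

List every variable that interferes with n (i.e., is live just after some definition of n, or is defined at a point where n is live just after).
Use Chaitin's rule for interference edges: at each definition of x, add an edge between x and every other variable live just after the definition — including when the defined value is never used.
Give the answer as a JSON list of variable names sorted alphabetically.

Answer: ["z"]

Working:
def/use:
  b0: {t,w} / ∅
  b1: {t,w} / {w}
  b2: {w,z} / ∅
  b3: {w} / {t,w}
  b4: {w} / ∅
  b5: {t} / {t,w}
  b6: {t} / ∅
  b7: {w,z} / {w}
  b8: {n} / {t,z}
  b9: {n,z} / ∅

Liveness:
  live b0: ∅→{w}
  live b1: {w}→{t,w}
  live b2: ∅→∅
  live b3: {t,w}→{t,w}
  live b4: ∅→{w}
  live b5: {t,w}→{t,w}
  live b6: ∅→∅
  live b7: {t,w}→{t,z}
  live b8: {t,z}→∅
  live b9: ∅→∅

Interfere edges:
  n↔{z}
  t↔{w,z}
  w↔{t,z}
  z↔{n,t,w}

N(n) = ["z"]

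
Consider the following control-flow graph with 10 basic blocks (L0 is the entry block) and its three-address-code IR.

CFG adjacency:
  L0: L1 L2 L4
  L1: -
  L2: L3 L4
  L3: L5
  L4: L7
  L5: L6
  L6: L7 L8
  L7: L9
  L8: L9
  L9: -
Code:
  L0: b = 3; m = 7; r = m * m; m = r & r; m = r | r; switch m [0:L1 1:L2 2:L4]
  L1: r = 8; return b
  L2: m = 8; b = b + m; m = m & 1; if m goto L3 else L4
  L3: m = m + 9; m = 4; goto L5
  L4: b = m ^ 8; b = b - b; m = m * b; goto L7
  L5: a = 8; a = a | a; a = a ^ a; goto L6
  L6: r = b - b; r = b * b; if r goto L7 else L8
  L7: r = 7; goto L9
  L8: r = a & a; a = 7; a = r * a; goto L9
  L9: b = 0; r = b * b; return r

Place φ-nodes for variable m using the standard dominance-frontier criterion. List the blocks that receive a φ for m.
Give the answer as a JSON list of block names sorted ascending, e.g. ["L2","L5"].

idom tree: L1←L0 L2←L0 L3←L2 L4←L0 L5←L3 L6←L5 L7←L0 L8←L6 L9←L0
Dom∩ at merges:
  L4: preds {L0,L2}: {L0} ∩ {L0,L2} = {L0}; idom=L0
  L7: preds {L4,L6}: {L0,L4} ∩ {L0,L2,L3,L5,L6} = {L0}; idom=L0
  L9: preds {L7,L8}: {L0,L7} ∩ {L0,L2,L3,L5,L6,L8} = {L0}; idom=L0

DF walk-up:
  L4←L0: walk · to L0
  L4←L2: walk L2 to L0
  L7←L4: walk L4 to L0
  L7←L6: walk L6→L5→L3→L2 to L0
  L9←L7: walk L7 to L0
  L9←L8: walk L8→L6→L5→L3→L2 to L0
  L0: DF=∅
  L1: DF=∅
  L2: DF={L4,L7,L9}
  L3: DF={L7,L9}
  L4: DF={L7}
  L5: DF={L7,L9}
  L6: DF={L7,L9}
  L7: DF={L9}
  L8: DF={L9}
  L9: DF=∅

φ for m: defs {L0,L2,L3,L4}
  DF⁺ = {L4,L7,L9}

Answer: ["L4", "L7", "L9"]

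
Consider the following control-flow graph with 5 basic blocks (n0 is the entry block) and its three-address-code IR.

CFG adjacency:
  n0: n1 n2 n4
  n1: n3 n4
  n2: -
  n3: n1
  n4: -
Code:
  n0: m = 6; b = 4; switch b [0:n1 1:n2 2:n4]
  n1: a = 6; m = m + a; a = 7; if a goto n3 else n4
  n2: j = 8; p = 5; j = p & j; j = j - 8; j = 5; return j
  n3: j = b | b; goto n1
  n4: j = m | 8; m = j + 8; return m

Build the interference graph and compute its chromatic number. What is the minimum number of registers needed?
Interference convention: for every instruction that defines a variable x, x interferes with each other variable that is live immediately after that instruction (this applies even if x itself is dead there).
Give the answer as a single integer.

def/use:
  n0: def={b,m} ue=∅
  n1: def={a,m} ue={m}
  n2: def={j,p} ue=∅
  n3: def={j} ue={b}
  n4: def={j,m} ue={m}

Live sets:
  live n0: ∅→{b,m}
  live n1: {b,m}→{b,m}
  live n2: ∅→∅
  live n3: {b,m}→{b,m}
  live n4: {m}→∅

Conflict graph:
  a↔{b,m}
  b↔{a,j,m}
  j↔{b,m,p}
  m↔{a,b,j}
  p↔{j}

Registers:
  clique {a,b,m} ⇒ need ≥ 3
  assign a→R1 b→R0 j→R1 m→R2 p→R0 — no edge inside a register ⇒ χ ≤ 3
  χ = 3

Answer: 3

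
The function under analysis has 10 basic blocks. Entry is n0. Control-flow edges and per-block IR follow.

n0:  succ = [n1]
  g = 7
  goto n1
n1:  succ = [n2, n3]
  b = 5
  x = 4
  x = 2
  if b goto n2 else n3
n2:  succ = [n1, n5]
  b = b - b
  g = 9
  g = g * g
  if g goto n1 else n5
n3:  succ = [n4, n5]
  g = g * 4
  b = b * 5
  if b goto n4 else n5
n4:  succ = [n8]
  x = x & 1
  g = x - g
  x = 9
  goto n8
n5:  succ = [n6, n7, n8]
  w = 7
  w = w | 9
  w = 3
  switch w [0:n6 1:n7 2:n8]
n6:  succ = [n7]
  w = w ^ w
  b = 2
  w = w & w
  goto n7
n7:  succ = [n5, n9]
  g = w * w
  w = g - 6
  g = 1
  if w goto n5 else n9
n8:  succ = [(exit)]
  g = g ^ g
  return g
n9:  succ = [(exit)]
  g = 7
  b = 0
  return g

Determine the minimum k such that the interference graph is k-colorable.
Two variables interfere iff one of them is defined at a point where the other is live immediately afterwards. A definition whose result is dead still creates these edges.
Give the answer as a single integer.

Answer: 3

Derivation:
Per-block:
  n0: {g} / ∅
  n1: {b,x} / ∅
  n2: {b,g} / {b}
  n3: {b,g} / {b,g}
  n4: {g,x} / {g,x}
  n5: {w} / ∅
  n6: {b,w} / {w}
  n7: {g,w} / {w}
  n8: {g} / {g}
  n9: {b,g} / ∅

Liveness:
  n0: in=∅ out={g}
  n1: in={g} out={b,g,x}
  n2: in={b} out={g}
  n3: in={b,g,x} out={g,x}
  n4: in={g,x} out={g}
  n5: in={g} out={g,w}
  n6: in={w} out={w}
  n7: in={w} out={g}
  n8: in={g} out=∅
  n9: in=∅ out=∅

Interference:
  b↔{g,w,x}
  g↔{b,w,x}
  w↔{b,g}
  x↔{b,g}

Chromatic number:
  {b,g,w} pairwise interfere (3-clique) ⇒ χ ≥ 3
  assign b→R0 g→R1 w→R2 x→R2 — no edge inside a register ⇒ χ ≤ 3
  χ = 3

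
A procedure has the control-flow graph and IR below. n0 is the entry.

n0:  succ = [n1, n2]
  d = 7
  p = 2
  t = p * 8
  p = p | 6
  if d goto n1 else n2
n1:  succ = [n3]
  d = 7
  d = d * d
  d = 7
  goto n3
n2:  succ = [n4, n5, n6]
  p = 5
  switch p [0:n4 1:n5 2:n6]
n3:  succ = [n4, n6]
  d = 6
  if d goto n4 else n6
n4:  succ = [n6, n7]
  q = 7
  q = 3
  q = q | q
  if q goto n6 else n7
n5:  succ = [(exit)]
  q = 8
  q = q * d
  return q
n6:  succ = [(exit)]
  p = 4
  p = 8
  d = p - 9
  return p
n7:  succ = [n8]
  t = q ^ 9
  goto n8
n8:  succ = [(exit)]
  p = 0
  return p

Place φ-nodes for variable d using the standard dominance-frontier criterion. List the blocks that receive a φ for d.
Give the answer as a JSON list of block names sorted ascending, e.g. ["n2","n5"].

idom tree: n1←n0 n2←n0 n3←n1 n4←n0 n5←n2 n6←n0 n7←n4 n8←n7
Join-block Dom:
  n4: preds {n2,n3}: {n0,n2} ∩ {n0,n1,n3} = {n0}; idom=n0
  n6: preds {n2,n3,n4}: {n0,n2} ∩ {n0,n1,n3} ∩ {n0,n4} = {n0}; idom=n0

Frontier:
  join n4 pred n2: n2 stop@n0
  join n4 pred n3: n3→n1 stop@n0
  join n6 pred n2: n2 stop@n0
  join n6 pred n3: n3→n1 stop@n0
  join n6 pred n4: n4 stop@n0
  n0 → ∅
  n1 → {n4,n6}
  n2 → {n4,n6}
  n3 → {n4,n6}
  n4 → {n6}
  n5 → ∅
  n6 → ∅
  n7 → ∅
  n8 → ∅

φ for d: defs {n0,n1,n3,n6}
  DF⁺ = {n4,n6}

Answer: ["n4", "n6"]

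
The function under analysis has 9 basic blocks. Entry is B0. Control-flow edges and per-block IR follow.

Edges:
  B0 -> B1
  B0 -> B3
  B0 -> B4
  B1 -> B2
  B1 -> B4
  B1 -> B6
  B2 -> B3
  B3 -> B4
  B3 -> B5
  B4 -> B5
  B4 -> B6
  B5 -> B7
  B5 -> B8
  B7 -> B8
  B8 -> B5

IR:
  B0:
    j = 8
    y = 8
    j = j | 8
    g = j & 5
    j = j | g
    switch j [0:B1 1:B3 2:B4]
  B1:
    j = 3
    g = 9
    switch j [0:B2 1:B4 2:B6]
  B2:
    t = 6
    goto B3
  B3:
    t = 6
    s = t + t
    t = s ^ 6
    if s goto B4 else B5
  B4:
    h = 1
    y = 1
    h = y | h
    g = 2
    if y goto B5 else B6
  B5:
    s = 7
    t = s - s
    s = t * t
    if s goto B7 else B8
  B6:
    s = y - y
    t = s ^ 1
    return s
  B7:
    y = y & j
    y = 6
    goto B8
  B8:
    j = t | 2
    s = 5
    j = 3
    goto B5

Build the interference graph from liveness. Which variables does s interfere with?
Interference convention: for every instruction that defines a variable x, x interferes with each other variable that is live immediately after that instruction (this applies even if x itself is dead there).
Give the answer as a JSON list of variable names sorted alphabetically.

Answer: ["j", "t", "y"]

Analysis:
Per-block:
  B0 def {g,j,y} use ∅
  B1 def {g,j} use ∅
  B2 def {t} use ∅
  B3 def {s,t} use ∅
  B4 def {g,h,y} use ∅
  B5 def {s,t} use ∅
  B6 def {s,t} use {y}
  B7 def {y} use {j,y}
  B8 def {j,s} use {t}

Backward fixpoint:
  live B0: ∅→{j,y}
  live B1: {y}→{j,y}
  live B2: {j,y}→{j,y}
  live B3: {j,y}→{j,y}
  live B4: {j}→{j,y}
  live B5: {j,y}→{j,t,y}
  live B6: {y}→∅
  live B7: {j,t,y}→{t,y}
  live B8: {t,y}→{j,y}

Conflict graph:
  g↔{j,y}
  h↔{j,y}
  j↔{g,h,s,t,y}
  s↔{j,t,y}
  t↔{j,s,y}
  y↔{g,h,j,s,t}

N(s) = ["j", "t", "y"]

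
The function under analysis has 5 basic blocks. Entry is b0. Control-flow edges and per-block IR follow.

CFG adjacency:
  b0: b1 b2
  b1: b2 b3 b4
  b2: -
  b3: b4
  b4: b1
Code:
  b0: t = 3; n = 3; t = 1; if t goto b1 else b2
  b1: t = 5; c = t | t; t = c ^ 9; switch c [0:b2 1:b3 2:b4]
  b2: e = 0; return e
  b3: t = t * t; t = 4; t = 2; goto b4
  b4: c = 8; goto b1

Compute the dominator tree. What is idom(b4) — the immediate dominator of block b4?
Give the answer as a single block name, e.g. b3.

idom tree: b1←b0 b2←b0 b3←b1 b4←b1
Dom at joins:
  b1: preds {b0,b4}: {b0} ∩ {b0,b1,b4} = {b0}; idom=b0
  b2: preds {b0,b1}: {b0} ∩ {b0,b1} = {b0}; idom=b0
  b4: preds {b1,b3}: {b0,b1} ∩ {b0,b1,b3} = {b0,b1}; idom=b1

idom(b4) = b1

Answer: b1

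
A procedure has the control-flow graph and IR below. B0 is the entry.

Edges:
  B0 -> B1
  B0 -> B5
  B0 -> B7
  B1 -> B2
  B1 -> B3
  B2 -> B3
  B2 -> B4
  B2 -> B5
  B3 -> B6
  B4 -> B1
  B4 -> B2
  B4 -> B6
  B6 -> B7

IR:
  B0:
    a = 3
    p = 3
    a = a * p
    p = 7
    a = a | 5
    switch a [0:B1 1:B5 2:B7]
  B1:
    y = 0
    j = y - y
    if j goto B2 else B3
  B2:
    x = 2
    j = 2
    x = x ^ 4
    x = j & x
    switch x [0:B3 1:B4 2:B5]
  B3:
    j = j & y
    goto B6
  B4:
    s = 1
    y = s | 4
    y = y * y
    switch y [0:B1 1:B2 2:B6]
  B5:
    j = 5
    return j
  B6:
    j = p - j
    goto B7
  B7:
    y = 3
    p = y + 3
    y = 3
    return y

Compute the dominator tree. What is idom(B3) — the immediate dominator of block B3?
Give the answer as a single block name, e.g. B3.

idom tree: B1←B0 B2←B1 B3←B1 B4←B2 B5←B0 B6←B1 B7←B0
Join-block Dom:
  B1: preds {B0,B4}: {B0} ∩ {B0,B1,B2,B4} = {B0}; idom=B0
  B2: preds {B1,B4}: {B0,B1} ∩ {B0,B1,B2,B4} = {B0,B1}; idom=B1
  B3: preds {B1,B2}: {B0,B1} ∩ {B0,B1,B2} = {B0,B1}; idom=B1
  B5: preds {B0,B2}: {B0} ∩ {B0,B1,B2} = {B0}; idom=B0
  B6: preds {B3,B4}: {B0,B1,B3} ∩ {B0,B1,B2,B4} = {B0,B1}; idom=B1
  B7: preds {B0,B6}: {B0} ∩ {B0,B1,B6} = {B0}; idom=B0

idom(B3) = B1

Answer: B1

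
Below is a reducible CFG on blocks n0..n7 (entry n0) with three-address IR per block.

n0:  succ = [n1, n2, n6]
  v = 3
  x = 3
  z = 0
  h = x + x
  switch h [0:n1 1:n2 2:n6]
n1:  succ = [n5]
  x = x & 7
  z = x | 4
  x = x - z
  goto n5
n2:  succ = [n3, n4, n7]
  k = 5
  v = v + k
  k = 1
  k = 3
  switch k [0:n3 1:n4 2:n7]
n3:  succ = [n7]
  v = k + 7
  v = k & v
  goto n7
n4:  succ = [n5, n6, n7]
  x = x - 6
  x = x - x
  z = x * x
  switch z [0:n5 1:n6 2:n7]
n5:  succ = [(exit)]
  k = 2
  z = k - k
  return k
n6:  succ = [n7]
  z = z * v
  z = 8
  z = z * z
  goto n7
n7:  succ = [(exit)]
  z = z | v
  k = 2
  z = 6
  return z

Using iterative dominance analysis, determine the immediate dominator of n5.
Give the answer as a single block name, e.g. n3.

Answer: n0

Analysis:
idom tree: n1←n0 n2←n0 n3←n2 n4←n2 n5←n0 n6←n0 n7←n0
Join-block Dom:
  n5: preds {n1,n4}: {n0,n1} ∩ {n0,n2,n4} = {n0}; idom=n0
  n6: preds {n0,n4}: {n0} ∩ {n0,n2,n4} = {n0}; idom=n0
  n7: preds {n2,n3,n4,n6}: {n0,n2} ∩ {n0,n2,n3} ∩ {n0,n2,n4} ∩ {n0,n6} = {n0}; idom=n0

idom(n5) = n0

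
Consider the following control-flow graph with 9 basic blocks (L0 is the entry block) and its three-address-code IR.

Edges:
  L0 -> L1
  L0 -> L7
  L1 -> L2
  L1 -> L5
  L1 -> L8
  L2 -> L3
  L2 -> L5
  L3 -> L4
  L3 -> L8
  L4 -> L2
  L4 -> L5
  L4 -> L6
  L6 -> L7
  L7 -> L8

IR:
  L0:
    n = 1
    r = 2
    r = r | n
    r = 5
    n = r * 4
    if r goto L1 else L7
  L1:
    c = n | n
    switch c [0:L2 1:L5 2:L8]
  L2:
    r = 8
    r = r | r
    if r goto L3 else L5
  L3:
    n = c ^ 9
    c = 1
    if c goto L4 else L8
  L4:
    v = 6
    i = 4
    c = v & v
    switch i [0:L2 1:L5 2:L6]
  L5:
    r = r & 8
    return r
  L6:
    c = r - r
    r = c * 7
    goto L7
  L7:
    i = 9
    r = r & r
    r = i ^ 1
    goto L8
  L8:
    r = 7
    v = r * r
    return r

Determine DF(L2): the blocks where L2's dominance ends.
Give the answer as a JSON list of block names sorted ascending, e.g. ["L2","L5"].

Answer: ["L2", "L5", "L7", "L8"]

Working:
idom tree: L1←L0 L2←L1 L3←L2 L4←L3 L5←L1 L6←L4 L7←L0 L8←L0
Join-block Dom:
  L2: preds {L1,L4}: {L0,L1} ∩ {L0,L1,L2,L3,L4} = {L0,L1}; idom=L1
  L5: preds {L1,L2,L4}: {L0,L1} ∩ {L0,L1,L2} ∩ {L0,L1,L2,L3,L4} = {L0,L1}; idom=L1
  L7: preds {L0,L6}: {L0} ∩ {L0,L1,L2,L3,L4,L6} = {L0}; idom=L0
  L8: preds {L1,L3,L7}: {L0,L1} ∩ {L0,L1,L2,L3} ∩ {L0,L7} = {L0}; idom=L0

DF walk-up:
  L2←L1: walk · to L1
  L2←L4: walk L4→L3→L2 to L1
  L5←L1: walk · to L1
  L5←L2: walk L2 to L1
  L5←L4: walk L4→L3→L2 to L1
  L7←L0: walk · to L0
  L7←L6: walk L6→L4→L3→L2→L1 to L0
  L8←L1: walk L1 to L0
  L8←L3: walk L3→L2→L1 to L0
  L8←L7: walk L7 to L0
  DF(L0)=∅
  DF(L1)={L7,L8}
  DF(L2)={L2,L5,L7,L8}
  DF(L3)={L2,L5,L7,L8}
  DF(L4)={L2,L5,L7}
  DF(L5)=∅
  DF(L6)={L7}
  DF(L7)={L8}
  DF(L8)=∅

DF(L2) = ["L2", "L5", "L7", "L8"]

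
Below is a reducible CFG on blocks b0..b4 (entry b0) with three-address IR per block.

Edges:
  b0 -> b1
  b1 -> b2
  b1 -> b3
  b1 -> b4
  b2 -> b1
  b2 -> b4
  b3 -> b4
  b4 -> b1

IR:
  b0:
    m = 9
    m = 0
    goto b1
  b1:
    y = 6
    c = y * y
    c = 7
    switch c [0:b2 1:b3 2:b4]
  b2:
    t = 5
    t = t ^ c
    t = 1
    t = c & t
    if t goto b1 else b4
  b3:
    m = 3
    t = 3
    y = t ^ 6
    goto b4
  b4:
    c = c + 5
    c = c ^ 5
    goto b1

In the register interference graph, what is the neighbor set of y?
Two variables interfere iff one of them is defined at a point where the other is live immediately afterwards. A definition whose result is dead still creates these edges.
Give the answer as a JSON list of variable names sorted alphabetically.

Block summaries:
  b0 def {m} use ∅
  b1 def {c,y} use ∅
  b2 def {t} use {c}
  b3 def {m,t,y} use ∅
  b4 def {c} use {c}

Backward fixpoint:
  live b0: ∅→∅
  live b1: ∅→{c}
  live b2: {c}→{c}
  live b3: {c}→{c}
  live b4: {c}→∅

Interfere edges:
  c: {m,t,y}
  m: {c}
  t: {c}
  y: {c}

N(y) = ["c"]

Answer: ["c"]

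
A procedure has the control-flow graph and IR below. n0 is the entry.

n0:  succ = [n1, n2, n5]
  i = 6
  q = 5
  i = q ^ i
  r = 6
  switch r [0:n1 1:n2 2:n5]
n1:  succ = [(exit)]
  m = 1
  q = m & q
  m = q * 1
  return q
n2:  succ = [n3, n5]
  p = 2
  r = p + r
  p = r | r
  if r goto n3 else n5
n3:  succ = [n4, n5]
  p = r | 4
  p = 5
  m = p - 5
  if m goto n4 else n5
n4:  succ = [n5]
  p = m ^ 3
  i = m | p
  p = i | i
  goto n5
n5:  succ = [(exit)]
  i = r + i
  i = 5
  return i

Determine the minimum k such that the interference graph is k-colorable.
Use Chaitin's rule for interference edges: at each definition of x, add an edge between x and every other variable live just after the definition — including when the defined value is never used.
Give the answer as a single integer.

Per-block:
  n0 def {i,q,r} use ∅
  n1 def {m,q} use {q}
  n2 def {p,r} use {r}
  n3 def {m,p} use {r}
  n4 def {i,p} use {m}
  n5 def {i} use {i,r}

Live sets:
  live n0: ∅→{i,q,r}
  live n1: {q}→∅
  live n2: {i,r}→{i,r}
  live n3: {i,r}→{i,m,r}
  live n4: {m,r}→{i,r}
  live n5: {i,r}→∅

Interference:
  i: {m,p,q,r}
  m: {i,p,q,r}
  p: {i,m,r}
  q: {i,m,r}
  r: {i,m,p,q}

Colouring:
  lower bound: {i,m,p,r} mutually conflict ⇒ χ ≥ 4
  4-colouring: R0={i}  R1={m}  R2={r}  R3={p,q}
  χ = 4

Answer: 4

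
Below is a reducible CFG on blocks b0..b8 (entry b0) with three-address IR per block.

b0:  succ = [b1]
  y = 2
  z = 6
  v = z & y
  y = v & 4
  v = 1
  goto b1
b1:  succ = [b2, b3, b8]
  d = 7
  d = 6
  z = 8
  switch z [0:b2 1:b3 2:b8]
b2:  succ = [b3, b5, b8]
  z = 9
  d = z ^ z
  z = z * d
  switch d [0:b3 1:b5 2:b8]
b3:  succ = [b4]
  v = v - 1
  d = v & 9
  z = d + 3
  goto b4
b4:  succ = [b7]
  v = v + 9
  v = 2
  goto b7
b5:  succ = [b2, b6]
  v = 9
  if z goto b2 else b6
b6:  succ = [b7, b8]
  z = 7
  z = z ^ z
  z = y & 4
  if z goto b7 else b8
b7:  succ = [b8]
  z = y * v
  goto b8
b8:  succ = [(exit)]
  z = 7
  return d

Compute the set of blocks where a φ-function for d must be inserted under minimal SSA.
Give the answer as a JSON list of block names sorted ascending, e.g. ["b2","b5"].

idom tree: b1←b0 b2←b1 b3←b1 b4←b3 b5←b2 b6←b5 b7←b1 b8←b1
Dom∩ at merges:
  b2: preds {b1,b5}: {b0,b1} ∩ {b0,b1,b2,b5} = {b0,b1}; idom=b1
  b3: preds {b1,b2}: {b0,b1} ∩ {b0,b1,b2} = {b0,b1}; idom=b1
  b7: preds {b4,b6}: {b0,b1,b3,b4} ∩ {b0,b1,b2,b5,b6} = {b0,b1}; idom=b1
  b8: preds {b1,b2,b6,b7}: {b0,b1} ∩ {b0,b1,b2} ∩ {b0,b1,b2,b5,b6} ∩ {b0,b1,b7} = {b0,b1}; idom=b1

Frontier:
  b2←b1: walk · to b1
  b2←b5: walk b5→b2 to b1
  b3←b1: walk · to b1
  b3←b2: walk b2 to b1
  b7←b4: walk b4→b3 to b1
  b7←b6: walk b6→b5→b2 to b1
  b8←b1: walk · to b1
  b8←b2: walk b2 to b1
  b8←b6: walk b6→b5→b2 to b1
  b8←b7: walk b7 to b1
  b0 → ∅
  b1 → ∅
  b2 → {b2,b3,b7,b8}
  b3 → {b7}
  b4 → {b7}
  b5 → {b2,b7,b8}
  b6 → {b7,b8}
  b7 → {b8}
  b8 → ∅

φ for d: defs {b1,b2,b3}
  DF⁺ = {b2,b3,b7,b8}

Answer: ["b2", "b3", "b7", "b8"]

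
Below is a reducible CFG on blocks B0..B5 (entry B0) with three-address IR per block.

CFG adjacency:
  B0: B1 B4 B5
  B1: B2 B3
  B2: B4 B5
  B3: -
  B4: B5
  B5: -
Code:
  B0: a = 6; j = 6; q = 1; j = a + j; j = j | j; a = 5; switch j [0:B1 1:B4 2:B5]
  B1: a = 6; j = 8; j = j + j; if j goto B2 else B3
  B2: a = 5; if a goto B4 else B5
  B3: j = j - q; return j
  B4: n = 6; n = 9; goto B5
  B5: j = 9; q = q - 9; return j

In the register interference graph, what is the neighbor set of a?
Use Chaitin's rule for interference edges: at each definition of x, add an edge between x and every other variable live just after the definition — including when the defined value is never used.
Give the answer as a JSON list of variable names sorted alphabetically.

Per-block:
  B0: {a,j,q} / ∅
  B1: {a,j} / ∅
  B2: {a} / ∅
  B3: {j} / {j,q}
  B4: {n} / ∅
  B5: {j,q} / {q}

Backward fixpoint:
  B0: in=∅ out={q}
  B1: in={q} out={j,q}
  B2: in={q} out={q}
  B3: in={j,q} out=∅
  B4: in={q} out={q}
  B5: in={q} out=∅

Conflict graph:
  a: {j,q}
  j: {a,q}
  n: {q}
  q: {a,j,n}

N(a) = ["j", "q"]

Answer: ["j", "q"]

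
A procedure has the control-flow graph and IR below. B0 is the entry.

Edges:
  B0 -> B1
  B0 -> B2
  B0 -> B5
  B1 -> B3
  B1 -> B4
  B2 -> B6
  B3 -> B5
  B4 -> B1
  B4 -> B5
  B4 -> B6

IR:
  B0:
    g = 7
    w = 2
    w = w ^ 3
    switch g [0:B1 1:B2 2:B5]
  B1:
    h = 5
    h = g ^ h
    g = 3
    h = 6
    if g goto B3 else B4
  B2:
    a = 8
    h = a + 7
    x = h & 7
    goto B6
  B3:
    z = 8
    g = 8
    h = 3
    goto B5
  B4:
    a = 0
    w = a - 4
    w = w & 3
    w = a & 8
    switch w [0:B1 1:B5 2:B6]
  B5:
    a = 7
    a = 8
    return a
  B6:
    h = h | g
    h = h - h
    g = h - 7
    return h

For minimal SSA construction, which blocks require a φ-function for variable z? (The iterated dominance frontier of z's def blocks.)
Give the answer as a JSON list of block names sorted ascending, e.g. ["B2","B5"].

Answer: ["B5"]

Analysis:
idom tree: B1←B0 B2←B0 B3←B1 B4←B1 B5←B0 B6←B0
Dom at joins:
  B1: preds {B0,B4}: {B0} ∩ {B0,B1,B4} = {B0}; idom=B0
  B5: preds {B0,B3,B4}: {B0} ∩ {B0,B1,B3} ∩ {B0,B1,B4} = {B0}; idom=B0
  B6: preds {B2,B4}: {B0,B2} ∩ {B0,B1,B4} = {B0}; idom=B0

DF walk-up:
  join B1 pred B0: · stop@B0
  join B1 pred B4: B4→B1 stop@B0
  join B5 pred B0: · stop@B0
  join B5 pred B3: B3→B1 stop@B0
  join B5 pred B4: B4→B1 stop@B0
  join B6 pred B2: B2 stop@B0
  join B6 pred B4: B4→B1 stop@B0
  DF(B0)=∅
  DF(B1)={B1,B5,B6}
  DF(B2)={B6}
  DF(B3)={B5}
  DF(B4)={B1,B5,B6}
  DF(B5)=∅
  DF(B6)=∅

φ for z: defs {B3}
  DF⁺ = {B5}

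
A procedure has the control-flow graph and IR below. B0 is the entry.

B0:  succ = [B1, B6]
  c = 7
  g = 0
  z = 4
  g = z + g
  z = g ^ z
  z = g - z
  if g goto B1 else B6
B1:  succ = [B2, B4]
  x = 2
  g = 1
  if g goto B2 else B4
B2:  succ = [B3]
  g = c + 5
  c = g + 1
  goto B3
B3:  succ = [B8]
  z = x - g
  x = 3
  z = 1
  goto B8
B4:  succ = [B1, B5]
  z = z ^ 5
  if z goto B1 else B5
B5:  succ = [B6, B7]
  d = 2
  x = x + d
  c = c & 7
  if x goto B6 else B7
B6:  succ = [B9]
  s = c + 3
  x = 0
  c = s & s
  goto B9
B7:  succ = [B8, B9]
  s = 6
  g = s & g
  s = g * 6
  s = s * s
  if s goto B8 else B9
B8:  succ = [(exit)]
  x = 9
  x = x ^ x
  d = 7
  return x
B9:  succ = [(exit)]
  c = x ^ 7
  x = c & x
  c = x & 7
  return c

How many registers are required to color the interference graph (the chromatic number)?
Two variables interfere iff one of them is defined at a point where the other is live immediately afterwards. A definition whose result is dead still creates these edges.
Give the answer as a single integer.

Answer: 4

Analysis:
Per-block:
  B0 def {c,g,z} use ∅
  B1 def {g,x} use ∅
  B2 def {c,g} use {c}
  B3 def {x,z} use {g,x}
  B4 def {z} use {z}
  B5 def {c,d,x} use {c,x}
  B6 def {c,s,x} use {c}
  B7 def {g,s} use {g}
  B8 def {d,x} use ∅
  B9 def {c,x} use {x}

Live sets:
  B0 li=∅ lo={c,z}
  B1 li={c,z} lo={c,g,x,z}
  B2 li={c,x} lo={g,x}
  B3 li={g,x} lo=∅
  B4 li={c,g,x,z} lo={c,g,x,z}
  B5 li={c,g,x} lo={c,g,x}
  B6 li={c} lo={x}
  B7 li={g,x} lo={x}
  B8 li=∅ lo=∅
  B9 li={x} lo=∅

Interfere edges:
  c↔{d,g,x,z}
  d↔{c,g,x}
  g↔{c,d,s,x,z}
  s↔{g,x}
  x↔{c,d,g,s,z}
  z↔{c,g,x}

Colouring:
  clique {c,d,g,x} ⇒ need ≥ 4
  4-colouring: R0={g}  R1={x}  R2={c,s}  R3={d,z}
  χ = 4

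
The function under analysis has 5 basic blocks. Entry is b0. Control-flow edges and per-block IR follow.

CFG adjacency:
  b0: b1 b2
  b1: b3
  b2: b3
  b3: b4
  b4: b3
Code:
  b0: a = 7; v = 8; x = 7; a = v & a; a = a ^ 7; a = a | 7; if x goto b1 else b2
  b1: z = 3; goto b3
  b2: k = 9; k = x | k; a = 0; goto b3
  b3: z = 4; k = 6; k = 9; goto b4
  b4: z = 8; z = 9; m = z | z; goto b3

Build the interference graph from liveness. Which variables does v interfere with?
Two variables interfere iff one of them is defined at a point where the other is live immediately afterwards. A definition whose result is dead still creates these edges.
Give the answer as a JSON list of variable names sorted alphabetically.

Block summaries:
  b0: {a,v,x} / ∅
  b1: {z} / ∅
  b2: {a,k} / {x}
  b3: {k,z} / ∅
  b4: {m,z} / ∅

Liveness:
  b0: in=∅ out={x}
  b1: in=∅ out=∅
  b2: in={x} out=∅
  b3: in=∅ out=∅
  b4: in=∅ out=∅

Interfere edges:
  a: {v,x}
  k: {x}
  m: ∅
  v: {a,x}
  x: {a,k,v}
  z: ∅

N(v) = ["a", "x"]

Answer: ["a", "x"]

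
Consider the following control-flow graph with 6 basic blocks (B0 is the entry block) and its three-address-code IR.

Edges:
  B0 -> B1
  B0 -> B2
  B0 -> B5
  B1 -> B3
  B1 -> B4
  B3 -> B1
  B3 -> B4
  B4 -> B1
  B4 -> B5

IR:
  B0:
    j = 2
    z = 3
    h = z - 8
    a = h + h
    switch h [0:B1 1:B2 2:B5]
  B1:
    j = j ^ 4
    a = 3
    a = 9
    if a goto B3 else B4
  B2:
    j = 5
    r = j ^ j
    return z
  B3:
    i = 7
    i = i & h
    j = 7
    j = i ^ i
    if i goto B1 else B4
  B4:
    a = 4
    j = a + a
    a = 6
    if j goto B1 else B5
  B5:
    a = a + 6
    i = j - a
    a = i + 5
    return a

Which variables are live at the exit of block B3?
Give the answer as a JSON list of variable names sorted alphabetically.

Answer: ["h", "j"]

Derivation:
def/use:
  B0: {a,h,j,z} / ∅
  B1: {a,j} / {j}
  B2: {j,r} / {z}
  B3: {i,j} / {h}
  B4: {a,j} / ∅
  B5: {a,i} / {a,j}

Liveness:
  B0 li=∅ lo={a,h,j,z}
  B1 li={h,j} lo={h}
  B2 li={z} lo=∅
  B3 li={h} lo={h,j}
  B4 li={h} lo={a,h,j}
  B5 li={a,j} lo=∅

live-out(B3) = ["h", "j"]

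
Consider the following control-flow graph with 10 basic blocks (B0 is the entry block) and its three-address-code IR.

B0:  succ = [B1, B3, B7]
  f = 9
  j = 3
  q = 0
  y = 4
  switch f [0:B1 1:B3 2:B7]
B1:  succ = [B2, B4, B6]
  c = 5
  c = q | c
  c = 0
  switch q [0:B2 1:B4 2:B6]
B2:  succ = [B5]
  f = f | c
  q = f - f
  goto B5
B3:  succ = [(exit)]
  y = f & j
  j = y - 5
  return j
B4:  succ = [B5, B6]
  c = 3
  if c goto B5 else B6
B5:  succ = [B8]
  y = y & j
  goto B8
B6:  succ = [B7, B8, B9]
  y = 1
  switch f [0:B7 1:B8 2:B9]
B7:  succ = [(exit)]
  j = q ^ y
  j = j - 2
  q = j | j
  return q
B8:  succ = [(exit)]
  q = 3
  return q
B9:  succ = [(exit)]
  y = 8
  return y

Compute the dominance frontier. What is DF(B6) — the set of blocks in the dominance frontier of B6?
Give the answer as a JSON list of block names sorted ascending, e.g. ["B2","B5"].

Answer: ["B7", "B8"]

Working:
idom tree: B1←B0 B2←B1 B3←B0 B4←B1 B5←B1 B6←B1 B7←B0 B8←B1 B9←B6
Join-block Dom:
  B5: preds {B2,B4}: {B0,B1,B2} ∩ {B0,B1,B4} = {B0,B1}; idom=B1
  B6: preds {B1,B4}: {B0,B1} ∩ {B0,B1,B4} = {B0,B1}; idom=B1
  B7: preds {B0,B6}: {B0} ∩ {B0,B1,B6} = {B0}; idom=B0
  B8: preds {B5,B6}: {B0,B1,B5} ∩ {B0,B1,B6} = {B0,B1}; idom=B1

DF walk-up:
  B5←B2: walk B2 to B1
  B5←B4: walk B4 to B1
  B6←B1: walk · to B1
  B6←B4: walk B4 to B1
  B7←B0: walk · to B0
  B7←B6: walk B6→B1 to B0
  B8←B5: walk B5 to B1
  B8←B6: walk B6 to B1
  B0 → ∅
  B1 → {B7}
  B2 → {B5}
  B3 → ∅
  B4 → {B5,B6}
  B5 → {B8}
  B6 → {B7,B8}
  B7 → ∅
  B8 → ∅
  B9 → ∅

DF(B6) = ["B7", "B8"]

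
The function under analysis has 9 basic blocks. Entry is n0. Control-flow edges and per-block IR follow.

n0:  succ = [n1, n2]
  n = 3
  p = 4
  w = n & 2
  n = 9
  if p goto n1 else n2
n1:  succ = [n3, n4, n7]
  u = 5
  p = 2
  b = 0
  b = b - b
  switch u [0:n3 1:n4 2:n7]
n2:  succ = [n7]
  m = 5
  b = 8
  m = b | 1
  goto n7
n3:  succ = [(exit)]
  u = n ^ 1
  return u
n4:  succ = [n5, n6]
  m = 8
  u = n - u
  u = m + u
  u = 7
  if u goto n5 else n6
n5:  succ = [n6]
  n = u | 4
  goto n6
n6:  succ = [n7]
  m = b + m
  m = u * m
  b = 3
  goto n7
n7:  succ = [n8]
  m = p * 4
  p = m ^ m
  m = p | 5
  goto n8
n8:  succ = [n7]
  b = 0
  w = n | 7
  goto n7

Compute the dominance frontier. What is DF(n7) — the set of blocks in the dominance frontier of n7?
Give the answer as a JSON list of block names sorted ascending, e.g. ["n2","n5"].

idom tree: n1←n0 n2←n0 n3←n1 n4←n1 n5←n4 n6←n4 n7←n0 n8←n7
Dom at joins:
  n6: preds {n4,n5}: {n0,n1,n4} ∩ {n0,n1,n4,n5} = {n0,n1,n4}; idom=n4
  n7: preds {n1,n2,n6,n8}: {n0,n1} ∩ {n0,n2} ∩ {n0,n1,n4,n6} ∩ {n0,n7,n8} = {n0}; idom=n0

DF walk-up:
  n6←n4: walk · to n4
  n6←n5: walk n5 to n4
  n7←n1: walk n1 to n0
  n7←n2: walk n2 to n0
  n7←n6: walk n6→n4→n1 to n0
  n7←n8: walk n8→n7 to n0
  n0 → ∅
  n1 → {n7}
  n2 → {n7}
  n3 → ∅
  n4 → {n7}
  n5 → {n6}
  n6 → {n7}
  n7 → {n7}
  n8 → {n7}

DF(n7) = ["n7"]

Answer: ["n7"]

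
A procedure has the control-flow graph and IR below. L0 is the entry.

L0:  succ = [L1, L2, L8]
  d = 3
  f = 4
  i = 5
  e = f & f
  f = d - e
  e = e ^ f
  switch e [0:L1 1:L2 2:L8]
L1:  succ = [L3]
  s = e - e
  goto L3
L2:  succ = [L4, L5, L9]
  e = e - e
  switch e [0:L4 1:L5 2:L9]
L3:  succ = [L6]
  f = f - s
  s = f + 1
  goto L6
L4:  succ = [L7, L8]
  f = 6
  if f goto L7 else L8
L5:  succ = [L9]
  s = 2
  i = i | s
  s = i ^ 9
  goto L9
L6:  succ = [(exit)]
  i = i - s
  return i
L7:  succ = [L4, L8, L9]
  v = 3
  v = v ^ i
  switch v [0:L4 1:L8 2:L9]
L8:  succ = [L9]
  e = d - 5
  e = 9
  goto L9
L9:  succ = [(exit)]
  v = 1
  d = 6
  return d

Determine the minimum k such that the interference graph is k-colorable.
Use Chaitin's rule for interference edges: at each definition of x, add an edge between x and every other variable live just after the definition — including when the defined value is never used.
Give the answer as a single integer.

Answer: 4

Working:
Per-block:
  L0: {d,e,f,i} / ∅
  L1: {s} / {e}
  L2: {e} / {e}
  L3: {f,s} / {f,s}
  L4: {f} / ∅
  L5: {i,s} / {i}
  L6: {i} / {i,s}
  L7: {v} / {i}
  L8: {e} / {d}
  L9: {d,v} / ∅

Backward fixpoint:
  L0 li=∅ lo={d,e,f,i}
  L1 li={e,f,i} lo={f,i,s}
  L2 li={d,e,i} lo={d,i}
  L3 li={f,i,s} lo={i,s}
  L4 li={d,i} lo={d,i}
  L5 li={i} lo=∅
  L6 li={i,s} lo=∅
  L7 li={d,i} lo={d,i}
  L8 li={d} lo=∅
  L9 li=∅ lo=∅

Interfere edges:
  d↔{e,f,i,v}
  e↔{d,f,i}
  f↔{d,e,i,s}
  i↔{d,e,f,s,v}
  s↔{f,i}
  v↔{d,i}

Colouring:
  clique {d,e,f,i} ⇒ need ≥ 4
  4-colouring: R0={i}  R1={d,s}  R2={f,v}  R3={e}
  χ = 4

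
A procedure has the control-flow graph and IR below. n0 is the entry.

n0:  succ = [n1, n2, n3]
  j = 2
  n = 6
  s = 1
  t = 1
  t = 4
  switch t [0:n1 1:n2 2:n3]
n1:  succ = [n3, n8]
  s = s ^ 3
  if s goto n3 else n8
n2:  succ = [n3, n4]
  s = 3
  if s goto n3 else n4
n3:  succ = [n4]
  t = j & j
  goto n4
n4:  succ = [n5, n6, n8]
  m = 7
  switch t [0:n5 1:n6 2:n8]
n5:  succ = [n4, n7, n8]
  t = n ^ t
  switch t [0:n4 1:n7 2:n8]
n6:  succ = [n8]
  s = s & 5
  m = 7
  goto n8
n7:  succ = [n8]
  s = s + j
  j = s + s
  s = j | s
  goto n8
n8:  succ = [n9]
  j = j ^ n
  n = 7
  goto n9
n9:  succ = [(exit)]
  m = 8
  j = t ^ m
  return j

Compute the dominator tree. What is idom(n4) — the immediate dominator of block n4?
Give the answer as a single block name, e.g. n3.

idom tree: n1←n0 n2←n0 n3←n0 n4←n0 n5←n4 n6←n4 n7←n5 n8←n0 n9←n8
Join-block Dom:
  n3: preds {n0,n1,n2}: {n0} ∩ {n0,n1} ∩ {n0,n2} = {n0}; idom=n0
  n4: preds {n2,n3,n5}: {n0,n2} ∩ {n0,n3} ∩ {n0,n4,n5} = {n0}; idom=n0
  n8: preds {n1,n4,n5,n6,n7}: {n0,n1} ∩ {n0,n4} ∩ {n0,n4,n5} ∩ {n0,n4,n6} ∩ {n0,n4,n5,n7} = {n0}; idom=n0

idom(n4) = n0

Answer: n0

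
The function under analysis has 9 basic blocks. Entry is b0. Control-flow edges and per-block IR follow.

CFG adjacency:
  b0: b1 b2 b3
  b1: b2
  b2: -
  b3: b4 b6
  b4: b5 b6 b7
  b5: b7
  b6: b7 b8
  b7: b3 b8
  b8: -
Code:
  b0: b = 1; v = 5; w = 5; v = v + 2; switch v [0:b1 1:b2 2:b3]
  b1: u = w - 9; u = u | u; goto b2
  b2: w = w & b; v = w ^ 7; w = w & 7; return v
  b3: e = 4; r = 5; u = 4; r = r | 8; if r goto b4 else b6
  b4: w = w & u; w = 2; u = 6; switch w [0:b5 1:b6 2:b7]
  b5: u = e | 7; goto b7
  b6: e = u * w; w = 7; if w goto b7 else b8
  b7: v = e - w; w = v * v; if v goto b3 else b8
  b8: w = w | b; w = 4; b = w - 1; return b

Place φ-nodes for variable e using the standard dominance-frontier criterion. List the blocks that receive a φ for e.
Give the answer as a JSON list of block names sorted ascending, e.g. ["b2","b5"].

Answer: ["b3", "b7", "b8"]

Analysis:
idom tree: b1←b0 b2←b0 b3←b0 b4←b3 b5←b4 b6←b3 b7←b3 b8←b3
Dom∩ at merges:
  b2: preds {b0,b1}: {b0} ∩ {b0,b1} = {b0}; idom=b0
  b3: preds {b0,b7}: {b0} ∩ {b0,b3,b7} = {b0}; idom=b0
  b6: preds {b3,b4}: {b0,b3} ∩ {b0,b3,b4} = {b0,b3}; idom=b3
  b7: preds {b4,b5,b6}: {b0,b3,b4} ∩ {b0,b3,b4,b5} ∩ {b0,b3,b6} = {b0,b3}; idom=b3
  b8: preds {b6,b7}: {b0,b3,b6} ∩ {b0,b3,b7} = {b0,b3}; idom=b3

Frontier:
  b2←b0: walk · to b0
  b2←b1: walk b1 to b0
  b3←b0: walk · to b0
  b3←b7: walk b7→b3 to b0
  b6←b3: walk · to b3
  b6←b4: walk b4 to b3
  b7←b4: walk b4 to b3
  b7←b5: walk b5→b4 to b3
  b7←b6: walk b6 to b3
  b8←b6: walk b6 to b3
  b8←b7: walk b7 to b3
  b0 → ∅
  b1 → {b2}
  b2 → ∅
  b3 → {b3}
  b4 → {b6,b7}
  b5 → {b7}
  b6 → {b7,b8}
  b7 → {b3,b8}
  b8 → ∅

φ for e: defs {b3,b6}
  DF⁺ = {b3,b7,b8}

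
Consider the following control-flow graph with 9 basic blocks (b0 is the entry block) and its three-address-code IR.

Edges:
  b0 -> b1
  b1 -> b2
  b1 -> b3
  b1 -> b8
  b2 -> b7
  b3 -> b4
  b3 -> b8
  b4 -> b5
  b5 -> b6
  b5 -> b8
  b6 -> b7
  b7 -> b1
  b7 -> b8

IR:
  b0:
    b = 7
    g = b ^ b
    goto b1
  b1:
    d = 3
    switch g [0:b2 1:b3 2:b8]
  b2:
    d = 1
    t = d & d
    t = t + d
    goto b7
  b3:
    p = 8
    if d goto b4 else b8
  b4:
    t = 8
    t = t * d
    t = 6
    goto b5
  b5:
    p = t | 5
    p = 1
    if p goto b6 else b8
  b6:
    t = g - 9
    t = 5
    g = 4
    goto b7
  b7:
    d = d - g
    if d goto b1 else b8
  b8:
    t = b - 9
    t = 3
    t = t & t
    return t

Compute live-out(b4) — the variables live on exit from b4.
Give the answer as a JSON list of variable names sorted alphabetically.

def/use:
  b0: {b,g} / ∅
  b1: {d} / {g}
  b2: {d,t} / ∅
  b3: {p} / {d}
  b4: {t} / {d}
  b5: {p} / {t}
  b6: {g,t} / {g}
  b7: {d} / {d,g}
  b8: {t} / {b}

Live sets:
  live b0: ∅→{b,g}
  live b1: {b,g}→{b,d,g}
  live b2: {b,g}→{b,d,g}
  live b3: {b,d,g}→{b,d,g}
  live b4: {b,d,g}→{b,d,g,t}
  live b5: {b,d,g,t}→{b,d,g}
  live b6: {b,d,g}→{b,d,g}
  live b7: {b,d,g}→{b,g}
  live b8: {b}→∅

live-out(b4) = ["b", "d", "g", "t"]

Answer: ["b", "d", "g", "t"]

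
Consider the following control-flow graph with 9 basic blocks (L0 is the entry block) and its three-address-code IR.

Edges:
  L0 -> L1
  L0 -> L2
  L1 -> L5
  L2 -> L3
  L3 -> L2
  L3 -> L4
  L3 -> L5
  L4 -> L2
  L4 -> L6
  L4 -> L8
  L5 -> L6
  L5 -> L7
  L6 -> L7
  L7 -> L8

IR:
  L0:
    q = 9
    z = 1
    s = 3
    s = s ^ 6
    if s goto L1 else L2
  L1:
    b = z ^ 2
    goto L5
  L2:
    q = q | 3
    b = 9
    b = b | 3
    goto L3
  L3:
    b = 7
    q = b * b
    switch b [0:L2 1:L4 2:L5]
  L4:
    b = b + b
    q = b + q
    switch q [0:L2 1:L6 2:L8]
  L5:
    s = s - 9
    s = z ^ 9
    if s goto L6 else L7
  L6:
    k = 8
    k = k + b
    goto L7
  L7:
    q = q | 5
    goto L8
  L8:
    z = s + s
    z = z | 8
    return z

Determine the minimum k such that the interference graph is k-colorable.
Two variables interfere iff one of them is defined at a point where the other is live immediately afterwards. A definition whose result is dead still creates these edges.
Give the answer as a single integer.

Per-block:
  L0 def {q,s,z} use ∅
  L1 def {b} use {z}
  L2 def {b,q} use {q}
  L3 def {b,q} use ∅
  L4 def {b,q} use {b,q}
  L5 def {s} use {s,z}
  L6 def {k} use {b}
  L7 def {q} use {q}
  L8 def {z} use {s}

Live sets:
  L0: in=∅ out={q,s,z}
  L1: in={q,s,z} out={b,q,s,z}
  L2: in={q,s,z} out={s,z}
  L3: in={s,z} out={b,q,s,z}
  L4: in={b,q,s,z} out={b,q,s,z}
  L5: in={b,q,s,z} out={b,q,s}
  L6: in={b,q,s} out={q,s}
  L7: in={q,s} out={s}
  L8: in={s} out=∅

Conflict graph:
  b — {k,q,s,z}
  k — {b,q,s}
  q — {b,k,s,z}
  s — {b,k,q,z}
  z — {b,q,s}

Chromatic number:
  lower bound: {b,k,q,s} mutually conflict ⇒ χ ≥ 4
  4-colouring: c0={b}  c1={q}  c2={s}  c3={k,z}
  χ = 4

Answer: 4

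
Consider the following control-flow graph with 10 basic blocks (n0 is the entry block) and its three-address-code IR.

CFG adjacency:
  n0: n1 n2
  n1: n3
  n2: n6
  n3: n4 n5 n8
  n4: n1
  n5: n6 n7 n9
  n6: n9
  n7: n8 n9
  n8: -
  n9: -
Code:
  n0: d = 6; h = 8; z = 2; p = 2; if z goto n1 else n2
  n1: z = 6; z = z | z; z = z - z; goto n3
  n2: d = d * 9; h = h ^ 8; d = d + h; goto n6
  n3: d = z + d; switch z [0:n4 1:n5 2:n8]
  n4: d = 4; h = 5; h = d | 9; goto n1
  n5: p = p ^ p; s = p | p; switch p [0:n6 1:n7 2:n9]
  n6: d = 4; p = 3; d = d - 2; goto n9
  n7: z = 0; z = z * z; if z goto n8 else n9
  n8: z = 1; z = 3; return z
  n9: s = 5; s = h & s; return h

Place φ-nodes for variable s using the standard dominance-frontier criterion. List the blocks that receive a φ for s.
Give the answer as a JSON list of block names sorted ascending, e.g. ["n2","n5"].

Answer: ["n6", "n8", "n9"]

Analysis:
idom tree: n1←n0 n2←n0 n3←n1 n4←n3 n5←n3 n6←n0 n7←n5 n8←n3 n9←n0
Join-block Dom:
  n1: preds {n0,n4}: {n0} ∩ {n0,n1,n3,n4} = {n0}; idom=n0
  n6: preds {n2,n5}: {n0,n2} ∩ {n0,n1,n3,n5} = {n0}; idom=n0
  n8: preds {n3,n7}: {n0,n1,n3} ∩ {n0,n1,n3,n5,n7} = {n0,n1,n3}; idom=n3
  n9: preds {n5,n6,n7}: {n0,n1,n3,n5} ∩ {n0,n6} ∩ {n0,n1,n3,n5,n7} = {n0}; idom=n0

Frontier:
  join n1 pred n0: · stop@n0
  join n1 pred n4: n4→n3→n1 stop@n0
  join n6 pred n2: n2 stop@n0
  join n6 pred n5: n5→n3→n1 stop@n0
  join n8 pred n3: · stop@n3
  join n8 pred n7: n7→n5 stop@n3
  join n9 pred n5: n5→n3→n1 stop@n0
  join n9 pred n6: n6 stop@n0
  join n9 pred n7: n7→n5→n3→n1 stop@n0
  DF(n0)=∅
  DF(n1)={n1,n6,n9}
  DF(n2)={n6}
  DF(n3)={n1,n6,n9}
  DF(n4)={n1}
  DF(n5)={n6,n8,n9}
  DF(n6)={n9}
  DF(n7)={n8,n9}
  DF(n8)=∅
  DF(n9)=∅

φ for s: defs {n5,n9}
  DF⁺ = {n6,n8,n9}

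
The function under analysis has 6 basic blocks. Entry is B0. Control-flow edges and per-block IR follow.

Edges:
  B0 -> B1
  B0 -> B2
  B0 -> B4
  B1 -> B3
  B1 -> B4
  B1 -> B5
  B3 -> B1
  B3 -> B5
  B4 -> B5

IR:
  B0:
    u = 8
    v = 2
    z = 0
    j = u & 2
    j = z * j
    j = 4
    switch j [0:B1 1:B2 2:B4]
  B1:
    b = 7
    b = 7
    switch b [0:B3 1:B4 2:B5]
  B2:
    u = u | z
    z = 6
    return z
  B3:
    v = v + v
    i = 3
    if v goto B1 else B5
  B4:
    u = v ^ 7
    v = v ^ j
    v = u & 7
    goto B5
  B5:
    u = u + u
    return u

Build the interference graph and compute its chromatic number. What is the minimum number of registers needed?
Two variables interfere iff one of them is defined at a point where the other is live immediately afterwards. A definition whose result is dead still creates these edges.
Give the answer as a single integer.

Answer: 4

Analysis:
Per-block:
  B0 def {j,u,v,z} use ∅
  B1 def {b} use ∅
  B2 def {u,z} use {u,z}
  B3 def {i,v} use {v}
  B4 def {u,v} use {j,v}
  B5 def {u} use {u}

Backward fixpoint:
  B0 li=∅ lo={j,u,v,z}
  B1 li={j,u,v} lo={j,u,v}
  B2 li={u,z} lo=∅
  B3 li={j,u,v} lo={j,u,v}
  B4 li={j,v} lo={u}
  B5 li={u} lo=∅

Interference:
  b — {j,u,v}
  i — {j,u,v}
  j — {b,i,u,v,z}
  u — {b,i,j,v,z}
  v — {b,i,j,u,z}
  z — {j,u,v}

Registers:
  lower bound: {b,j,u,v} mutually conflict ⇒ χ ≥ 4
  4-colouring: r0={j}  r1={u}  r2={v}  r3={b,i,z}
  χ = 4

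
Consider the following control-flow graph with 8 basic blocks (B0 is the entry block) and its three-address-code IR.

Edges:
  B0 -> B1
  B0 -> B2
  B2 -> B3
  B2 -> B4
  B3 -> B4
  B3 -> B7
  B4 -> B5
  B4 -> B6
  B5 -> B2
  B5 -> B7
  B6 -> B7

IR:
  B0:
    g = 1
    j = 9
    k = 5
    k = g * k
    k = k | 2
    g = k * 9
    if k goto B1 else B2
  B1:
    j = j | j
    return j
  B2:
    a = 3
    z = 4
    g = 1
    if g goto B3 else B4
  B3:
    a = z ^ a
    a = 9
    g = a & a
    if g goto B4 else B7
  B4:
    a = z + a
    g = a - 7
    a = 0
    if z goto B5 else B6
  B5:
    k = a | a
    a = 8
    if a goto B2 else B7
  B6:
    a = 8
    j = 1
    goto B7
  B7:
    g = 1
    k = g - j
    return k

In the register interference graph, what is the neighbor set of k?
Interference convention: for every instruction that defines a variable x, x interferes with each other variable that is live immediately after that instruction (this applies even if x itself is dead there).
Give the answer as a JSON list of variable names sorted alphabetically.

Answer: ["g", "j"]

Derivation:
Block summaries:
  B0: {g,j,k} / ∅
  B1: {j} / {j}
  B2: {a,g,z} / ∅
  B3: {a,g} / {a,z}
  B4: {a,g} / {a,z}
  B5: {a,k} / {a}
  B6: {a,j} / ∅
  B7: {g,k} / {j}

Liveness:
  live B0: ∅→{j}
  live B1: {j}→∅
  live B2: {j}→{a,j,z}
  live B3: {a,j,z}→{a,j,z}
  live B4: {a,j,z}→{a,j}
  live B5: {a,j}→{j}
  live B6: ∅→{j}
  live B7: {j}→∅

Interfere edges:
  a — {g,j,z}
  g — {a,j,k,z}
  j — {a,g,k,z}
  k — {g,j}
  z — {a,g,j}

N(k) = ["g", "j"]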